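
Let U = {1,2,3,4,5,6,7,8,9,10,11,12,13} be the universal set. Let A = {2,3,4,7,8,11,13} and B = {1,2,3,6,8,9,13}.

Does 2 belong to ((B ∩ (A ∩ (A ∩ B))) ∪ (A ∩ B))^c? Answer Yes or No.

No

2 ∈ A and 2 ∈ B, so 2 ∈ A ∩ B
2 ∈ A and 2 ∈ (A ∩ B), so 2 ∈ A ∩ (A ∩ B)
2 ∈ B and 2 ∈ (A ∩ (A ∩ B)), so 2 ∈ B ∩ (A ∩ (A ∩ B))
2 ∈ A and 2 ∈ B, so 2 ∈ A ∩ B
2 ∈ (B ∩ (A ∩ (A ∩ B))) and 2 ∈ (A ∩ B), so 2 ∈ (B ∩ (A ∩ (A ∩ B))) ∪ (A ∩ B)
2 ∉ ((B ∩ (A ∩ (A ∩ B))) ∪ (A ∩ B))^c since 2 ∈ ((B ∩ (A ∩ (A ∩ B))) ∪ (A ∩ B))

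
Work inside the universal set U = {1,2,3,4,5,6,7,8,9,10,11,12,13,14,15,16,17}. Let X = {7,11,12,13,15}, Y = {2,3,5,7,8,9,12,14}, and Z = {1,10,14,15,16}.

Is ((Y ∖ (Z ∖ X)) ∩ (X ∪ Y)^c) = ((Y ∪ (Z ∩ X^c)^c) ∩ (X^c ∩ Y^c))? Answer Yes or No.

Z ∖ X = {1,10,14,16}
Y ∖ (Z ∖ X) = {2,3,5,7,8,9,12}
X ∪ Y = {2,3,5,7,8,9,11,12,13,14,15}
(X ∪ Y)^c = {1,4,6,10,16,17}
(Y ∖ (Z ∖ X)) ∩ (X ∪ Y)^c = {}
X^c = {1,2,3,4,5,6,8,9,10,14,16,17}
Z ∩ X^c = {1,10,14,16}
(Z ∩ X^c)^c = {2,3,4,5,6,7,8,9,11,12,13,15,17}
Y ∪ (Z ∩ X^c)^c = {2,3,4,5,6,7,8,9,11,12,13,14,15,17}
Y^c = {1,4,6,10,11,13,15,16,17}
X^c ∩ Y^c = {1,4,6,10,16,17}
(Y ∪ (Z ∩ X^c)^c) ∩ (X^c ∩ Y^c) = {4,6,17}
4 ∈ (Y ∪ (Z ∩ X^c)^c) ∩ (X^c ∩ Y^c) but 4 ∉ (Y ∖ (Z ∖ X)) ∩ (X ∪ Y)^c, so they differ.

No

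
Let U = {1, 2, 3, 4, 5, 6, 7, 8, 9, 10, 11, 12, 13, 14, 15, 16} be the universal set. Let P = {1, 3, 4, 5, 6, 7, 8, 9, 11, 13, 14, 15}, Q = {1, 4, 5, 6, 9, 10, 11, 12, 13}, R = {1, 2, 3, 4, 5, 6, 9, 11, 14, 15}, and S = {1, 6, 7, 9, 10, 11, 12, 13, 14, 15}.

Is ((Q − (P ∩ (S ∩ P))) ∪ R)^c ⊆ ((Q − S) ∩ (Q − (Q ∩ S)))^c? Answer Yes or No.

Yes

S ∩ P = {1, 6, 7, 9, 11, 13, 14, 15}
P ∩ (S ∩ P) = {1, 6, 7, 9, 11, 13, 14, 15}
Q − (P ∩ (S ∩ P)) = {4, 5, 10, 12}
(Q − (P ∩ (S ∩ P))) ∪ R = {1, 2, 3, 4, 5, 6, 9, 10, 11, 12, 14, 15}
((Q − (P ∩ (S ∩ P))) ∪ R)^c = {7, 8, 13, 16}
Q − S = {4, 5}
Q ∩ S = {1, 6, 9, 10, 11, 12, 13}
Q − (Q ∩ S) = {4, 5}
(Q − S) ∩ (Q − (Q ∩ S)) = {4, 5}
((Q − S) ∩ (Q − (Q ∩ S)))^c = {1, 2, 3, 6, 7, 8, 9, 10, 11, 12, 13, 14, 15, 16}
Every element of {7, 8, 13, 16} is in {1, 2, 3, 6, 7, 8, 9, 10, 11, 12, 13, 14, 15, 16}, so ((Q − (P ∩ (S ∩ P))) ∪ R)^c ⊆ ((Q − S) ∩ (Q − (Q ∩ S)))^c.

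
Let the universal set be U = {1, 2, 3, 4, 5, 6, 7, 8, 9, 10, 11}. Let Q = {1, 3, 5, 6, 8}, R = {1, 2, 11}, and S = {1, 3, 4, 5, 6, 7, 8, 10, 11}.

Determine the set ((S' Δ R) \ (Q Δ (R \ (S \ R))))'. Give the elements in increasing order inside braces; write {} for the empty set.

S' = {2, 9}
S' Δ R = {1, 9, 11}
S \ R = {3, 4, 5, 6, 7, 8, 10}
R \ (S \ R) = {1, 2, 11}
Q Δ (R \ (S \ R)) = {2, 3, 5, 6, 8, 11}
(S' Δ R) \ (Q Δ (R \ (S \ R))) = {1, 9}
((S' Δ R) \ (Q Δ (R \ (S \ R))))' = {2, 3, 4, 5, 6, 7, 8, 10, 11}

{2, 3, 4, 5, 6, 7, 8, 10, 11}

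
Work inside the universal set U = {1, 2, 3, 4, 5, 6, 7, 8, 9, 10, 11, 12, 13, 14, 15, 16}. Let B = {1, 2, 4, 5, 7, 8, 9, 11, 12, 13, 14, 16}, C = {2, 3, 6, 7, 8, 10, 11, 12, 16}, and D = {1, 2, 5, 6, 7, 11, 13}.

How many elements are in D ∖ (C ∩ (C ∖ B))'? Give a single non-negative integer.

C ∖ B = {3, 6, 10}
C ∩ (C ∖ B) = {3, 6, 10}
(C ∩ (C ∖ B))' = {1, 2, 4, 5, 7, 8, 9, 11, 12, 13, 14, 15, 16}
D ∖ (C ∩ (C ∖ B))' = {6}
|D ∖ (C ∩ (C ∖ B))'| = 1

1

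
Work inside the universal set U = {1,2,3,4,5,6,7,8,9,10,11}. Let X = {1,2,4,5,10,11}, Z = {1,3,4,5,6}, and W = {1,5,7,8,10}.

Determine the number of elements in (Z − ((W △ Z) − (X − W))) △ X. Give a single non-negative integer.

W △ Z = {3,4,6,7,8,10}
X − W = {2,4,11}
(W △ Z) − (X − W) = {3,6,7,8,10}
Z − ((W △ Z) − (X − W)) = {1,4,5}
(Z − ((W △ Z) − (X − W))) △ X = {2,10,11}
|(Z − ((W △ Z) − (X − W))) △ X| = 3

3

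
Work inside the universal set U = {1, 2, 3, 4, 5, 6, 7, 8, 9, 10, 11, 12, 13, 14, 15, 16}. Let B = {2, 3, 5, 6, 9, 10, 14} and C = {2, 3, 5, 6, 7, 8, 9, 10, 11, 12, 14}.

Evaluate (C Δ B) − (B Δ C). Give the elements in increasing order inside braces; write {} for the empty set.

C Δ B = {7, 8, 11, 12}
B Δ C = {7, 8, 11, 12}
(C Δ B) − (B Δ C) = {}

{}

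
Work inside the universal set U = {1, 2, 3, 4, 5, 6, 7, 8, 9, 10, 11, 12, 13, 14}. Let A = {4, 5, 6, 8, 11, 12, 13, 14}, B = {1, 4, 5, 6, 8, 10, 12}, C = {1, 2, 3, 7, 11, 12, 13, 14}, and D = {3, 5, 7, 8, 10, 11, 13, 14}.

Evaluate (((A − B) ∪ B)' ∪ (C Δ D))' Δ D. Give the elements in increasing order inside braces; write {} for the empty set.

{3, 4, 5, 6, 7, 8, 10}

A − B = {11, 13, 14}
(A − B) ∪ B = {1, 4, 5, 6, 8, 10, 11, 12, 13, 14}
((A − B) ∪ B)' = {2, 3, 7, 9}
C Δ D = {1, 2, 5, 8, 10, 12}
((A − B) ∪ B)' ∪ (C Δ D) = {1, 2, 3, 5, 7, 8, 9, 10, 12}
(((A − B) ∪ B)' ∪ (C Δ D))' = {4, 6, 11, 13, 14}
(((A − B) ∪ B)' ∪ (C Δ D))' Δ D = {3, 4, 5, 6, 7, 8, 10}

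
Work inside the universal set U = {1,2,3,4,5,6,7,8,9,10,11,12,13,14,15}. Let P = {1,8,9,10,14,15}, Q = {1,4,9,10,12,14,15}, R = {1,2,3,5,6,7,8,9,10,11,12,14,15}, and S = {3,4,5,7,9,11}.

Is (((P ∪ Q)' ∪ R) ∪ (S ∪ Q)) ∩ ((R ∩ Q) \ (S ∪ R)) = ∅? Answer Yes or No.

P ∪ Q = {1,4,8,9,10,12,14,15}
(P ∪ Q)' = {2,3,5,6,7,11,13}
(P ∪ Q)' ∪ R = {1,2,3,5,6,7,8,9,10,11,12,13,14,15}
S ∪ Q = {1,3,4,5,7,9,10,11,12,14,15}
((P ∪ Q)' ∪ R) ∪ (S ∪ Q) = {1,2,3,4,5,6,7,8,9,10,11,12,13,14,15}
R ∩ Q = {1,9,10,12,14,15}
S ∪ R = {1,2,3,4,5,6,7,8,9,10,11,12,14,15}
(R ∩ Q) \ (S ∪ R) = {}
{1,2,3,4,5,6,7,8,9,10,11,12,13,14,15} and {} share no elements.

Yes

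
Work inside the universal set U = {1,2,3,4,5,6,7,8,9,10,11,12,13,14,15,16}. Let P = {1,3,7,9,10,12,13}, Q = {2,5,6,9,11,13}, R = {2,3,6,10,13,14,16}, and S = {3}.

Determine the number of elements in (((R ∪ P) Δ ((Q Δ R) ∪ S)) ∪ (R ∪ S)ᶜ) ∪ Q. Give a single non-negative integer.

R ∪ P = {1,2,3,6,7,9,10,12,13,14,16}
Q Δ R = {3,5,9,10,11,14,16}
(Q Δ R) ∪ S = {3,5,9,10,11,14,16}
(R ∪ P) Δ ((Q Δ R) ∪ S) = {1,2,5,6,7,11,12,13}
R ∪ S = {2,3,6,10,13,14,16}
(R ∪ S)ᶜ = {1,4,5,7,8,9,11,12,15}
((R ∪ P) Δ ((Q Δ R) ∪ S)) ∪ (R ∪ S)ᶜ = {1,2,4,5,6,7,8,9,11,12,13,15}
(((R ∪ P) Δ ((Q Δ R) ∪ S)) ∪ (R ∪ S)ᶜ) ∪ Q = {1,2,4,5,6,7,8,9,11,12,13,15}
|(((R ∪ P) Δ ((Q Δ R) ∪ S)) ∪ (R ∪ S)ᶜ) ∪ Q| = 12

12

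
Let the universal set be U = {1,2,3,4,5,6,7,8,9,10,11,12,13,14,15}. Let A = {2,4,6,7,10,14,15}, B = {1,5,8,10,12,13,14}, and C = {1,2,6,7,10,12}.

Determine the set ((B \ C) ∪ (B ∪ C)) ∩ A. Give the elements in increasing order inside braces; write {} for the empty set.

B \ C = {5,8,13,14}
B ∪ C = {1,2,5,6,7,8,10,12,13,14}
(B \ C) ∪ (B ∪ C) = {1,2,5,6,7,8,10,12,13,14}
((B \ C) ∪ (B ∪ C)) ∩ A = {2,6,7,10,14}

{2,6,7,10,14}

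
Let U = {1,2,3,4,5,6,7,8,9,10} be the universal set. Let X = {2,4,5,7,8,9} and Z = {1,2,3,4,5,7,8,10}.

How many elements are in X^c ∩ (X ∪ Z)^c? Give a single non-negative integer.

X^c = {1,3,6,10}
X ∪ Z = {1,2,3,4,5,7,8,9,10}
(X ∪ Z)^c = {6}
X^c ∩ (X ∪ Z)^c = {6}
|X^c ∩ (X ∪ Z)^c| = 1

1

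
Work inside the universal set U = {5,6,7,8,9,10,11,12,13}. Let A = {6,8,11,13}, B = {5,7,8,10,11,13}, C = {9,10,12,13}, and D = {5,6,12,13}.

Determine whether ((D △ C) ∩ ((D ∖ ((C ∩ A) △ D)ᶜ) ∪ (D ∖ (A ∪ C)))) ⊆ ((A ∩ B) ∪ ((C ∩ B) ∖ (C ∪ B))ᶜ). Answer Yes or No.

Yes

D △ C = {5,6,9,10}
C ∩ A = {13}
(C ∩ A) △ D = {5,6,12}
((C ∩ A) △ D)ᶜ = {7,8,9,10,11,13}
D ∖ ((C ∩ A) △ D)ᶜ = {5,6,12}
A ∪ C = {6,8,9,10,11,12,13}
D ∖ (A ∪ C) = {5}
(D ∖ ((C ∩ A) △ D)ᶜ) ∪ (D ∖ (A ∪ C)) = {5,6,12}
(D △ C) ∩ ((D ∖ ((C ∩ A) △ D)ᶜ) ∪ (D ∖ (A ∪ C))) = {5,6}
A ∩ B = {8,11,13}
C ∩ B = {10,13}
C ∪ B = {5,7,8,9,10,11,12,13}
(C ∩ B) ∖ (C ∪ B) = {}
((C ∩ B) ∖ (C ∪ B))ᶜ = {5,6,7,8,9,10,11,12,13}
(A ∩ B) ∪ ((C ∩ B) ∖ (C ∪ B))ᶜ = {5,6,7,8,9,10,11,12,13}
Every element of {5,6} is in {5,6,7,8,9,10,11,12,13}, so (D △ C) ∩ ((D ∖ ((C ∩ A) △ D)ᶜ) ∪ (D ∖ (A ∪ C))) ⊆ (A ∩ B) ∪ ((C ∩ B) ∖ (C ∪ B))ᶜ.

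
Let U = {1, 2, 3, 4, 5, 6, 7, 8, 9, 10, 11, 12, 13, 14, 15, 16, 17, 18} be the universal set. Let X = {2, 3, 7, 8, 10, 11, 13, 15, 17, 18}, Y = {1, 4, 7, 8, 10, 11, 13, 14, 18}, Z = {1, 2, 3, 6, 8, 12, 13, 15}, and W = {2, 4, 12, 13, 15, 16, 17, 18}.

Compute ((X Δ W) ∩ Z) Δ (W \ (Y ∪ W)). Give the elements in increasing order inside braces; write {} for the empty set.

{3, 8, 12}

X Δ W = {3, 4, 7, 8, 10, 11, 12, 16}
(X Δ W) ∩ Z = {3, 8, 12}
Y ∪ W = {1, 2, 4, 7, 8, 10, 11, 12, 13, 14, 15, 16, 17, 18}
W \ (Y ∪ W) = {}
((X Δ W) ∩ Z) Δ (W \ (Y ∪ W)) = {3, 8, 12}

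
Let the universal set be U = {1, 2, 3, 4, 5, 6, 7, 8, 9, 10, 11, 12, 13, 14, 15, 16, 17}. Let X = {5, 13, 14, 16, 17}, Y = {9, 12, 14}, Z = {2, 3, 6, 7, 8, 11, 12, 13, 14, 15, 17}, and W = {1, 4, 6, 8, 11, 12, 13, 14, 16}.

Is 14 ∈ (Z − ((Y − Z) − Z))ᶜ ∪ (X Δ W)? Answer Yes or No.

No

14 ∈ Y and 14 ∈ Z, so 14 ∉ Y − Z
14 ∉ (Y − Z) and 14 ∈ Z, so 14 ∉ (Y − Z) − Z
14 ∈ Z and 14 ∉ ((Y − Z) − Z), so 14 ∈ Z − ((Y − Z) − Z)
14 ∉ (Z − ((Y − Z) − Z))ᶜ since 14 ∈ (Z − ((Y − Z) − Z))
14 ∈ X and 14 ∈ W, so 14 ∉ X Δ W
14 ∉ (Z − ((Y − Z) − Z))ᶜ and 14 ∉ (X Δ W), so 14 ∉ (Z − ((Y − Z) − Z))ᶜ ∪ (X Δ W)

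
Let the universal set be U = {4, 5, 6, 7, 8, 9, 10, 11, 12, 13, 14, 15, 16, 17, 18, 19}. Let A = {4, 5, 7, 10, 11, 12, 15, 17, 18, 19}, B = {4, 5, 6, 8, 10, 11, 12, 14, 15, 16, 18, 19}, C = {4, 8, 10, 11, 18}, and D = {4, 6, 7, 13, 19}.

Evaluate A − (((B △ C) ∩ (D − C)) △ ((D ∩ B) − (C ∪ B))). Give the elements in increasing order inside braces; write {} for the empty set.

{4, 5, 7, 10, 11, 12, 15, 17, 18}

B △ C = {5, 6, 12, 14, 15, 16, 19}
D − C = {6, 7, 13, 19}
(B △ C) ∩ (D − C) = {6, 19}
D ∩ B = {4, 6, 19}
C ∪ B = {4, 5, 6, 8, 10, 11, 12, 14, 15, 16, 18, 19}
(D ∩ B) − (C ∪ B) = {}
((B △ C) ∩ (D − C)) △ ((D ∩ B) − (C ∪ B)) = {6, 19}
A − (((B △ C) ∩ (D − C)) △ ((D ∩ B) − (C ∪ B))) = {4, 5, 7, 10, 11, 12, 15, 17, 18}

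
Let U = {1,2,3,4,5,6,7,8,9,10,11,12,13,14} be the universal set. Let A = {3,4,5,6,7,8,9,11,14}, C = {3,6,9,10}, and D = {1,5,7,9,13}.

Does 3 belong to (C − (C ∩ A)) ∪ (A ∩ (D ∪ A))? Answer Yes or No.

3 ∈ C and 3 ∈ A, so 3 ∈ C ∩ A
3 ∈ C and 3 ∈ (C ∩ A), so 3 ∉ C − (C ∩ A)
3 ∉ D and 3 ∈ A, so 3 ∈ D ∪ A
3 ∈ A and 3 ∈ (D ∪ A), so 3 ∈ A ∩ (D ∪ A)
3 ∉ (C − (C ∩ A)) and 3 ∈ (A ∩ (D ∪ A)), so 3 ∈ (C − (C ∩ A)) ∪ (A ∩ (D ∪ A))

Yes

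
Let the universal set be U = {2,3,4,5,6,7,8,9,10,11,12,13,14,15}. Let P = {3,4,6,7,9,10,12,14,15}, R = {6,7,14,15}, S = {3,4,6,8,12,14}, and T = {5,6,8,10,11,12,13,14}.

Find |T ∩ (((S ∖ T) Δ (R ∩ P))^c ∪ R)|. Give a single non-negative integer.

8

S ∖ T = {3,4}
R ∩ P = {6,7,14,15}
(S ∖ T) Δ (R ∩ P) = {3,4,6,7,14,15}
((S ∖ T) Δ (R ∩ P))^c = {2,5,8,9,10,11,12,13}
((S ∖ T) Δ (R ∩ P))^c ∪ R = {2,5,6,7,8,9,10,11,12,13,14,15}
T ∩ (((S ∖ T) Δ (R ∩ P))^c ∪ R) = {5,6,8,10,11,12,13,14}
|T ∩ (((S ∖ T) Δ (R ∩ P))^c ∪ R)| = 8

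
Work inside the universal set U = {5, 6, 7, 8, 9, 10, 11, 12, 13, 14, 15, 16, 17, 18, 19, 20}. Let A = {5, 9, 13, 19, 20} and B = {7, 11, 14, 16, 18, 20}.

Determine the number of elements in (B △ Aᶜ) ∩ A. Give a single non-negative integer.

Aᶜ = {6, 7, 8, 10, 11, 12, 14, 15, 16, 17, 18}
B △ Aᶜ = {6, 8, 10, 12, 15, 17, 20}
(B △ Aᶜ) ∩ A = {20}
|(B △ Aᶜ) ∩ A| = 1

1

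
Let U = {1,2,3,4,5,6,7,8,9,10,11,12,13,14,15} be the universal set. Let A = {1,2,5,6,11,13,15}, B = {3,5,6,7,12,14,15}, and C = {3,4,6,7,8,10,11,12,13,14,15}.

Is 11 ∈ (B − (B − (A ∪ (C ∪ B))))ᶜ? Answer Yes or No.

11 ∈ C and 11 ∉ B, so 11 ∈ C ∪ B
11 ∈ A and 11 ∈ (C ∪ B), so 11 ∈ A ∪ (C ∪ B)
11 ∉ B and 11 ∈ (A ∪ (C ∪ B)), so 11 ∉ B − (A ∪ (C ∪ B))
11 ∉ B and 11 ∉ (B − (A ∪ (C ∪ B))), so 11 ∉ B − (B − (A ∪ (C ∪ B)))
11 ∈ (B − (B − (A ∪ (C ∪ B))))ᶜ since 11 ∉ (B − (B − (A ∪ (C ∪ B))))

Yes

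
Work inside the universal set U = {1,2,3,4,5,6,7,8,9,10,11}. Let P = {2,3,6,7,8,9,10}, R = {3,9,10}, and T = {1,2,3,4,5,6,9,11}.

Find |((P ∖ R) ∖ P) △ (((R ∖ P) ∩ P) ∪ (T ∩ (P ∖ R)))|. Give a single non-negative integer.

P ∖ R = {2,6,7,8}
(P ∖ R) ∖ P = {}
R ∖ P = {}
(R ∖ P) ∩ P = {}
T ∩ (P ∖ R) = {2,6}
((R ∖ P) ∩ P) ∪ (T ∩ (P ∖ R)) = {2,6}
((P ∖ R) ∖ P) △ (((R ∖ P) ∩ P) ∪ (T ∩ (P ∖ R))) = {2,6}
|((P ∖ R) ∖ P) △ (((R ∖ P) ∩ P) ∪ (T ∩ (P ∖ R)))| = 2

2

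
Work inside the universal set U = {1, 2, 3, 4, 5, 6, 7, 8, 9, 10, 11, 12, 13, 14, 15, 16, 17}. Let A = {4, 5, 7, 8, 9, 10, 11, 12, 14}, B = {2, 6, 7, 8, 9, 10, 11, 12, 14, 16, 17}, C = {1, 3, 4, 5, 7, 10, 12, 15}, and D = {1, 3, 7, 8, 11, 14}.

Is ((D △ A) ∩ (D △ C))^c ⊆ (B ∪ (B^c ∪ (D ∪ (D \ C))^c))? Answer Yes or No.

Yes

D △ A = {1, 3, 4, 5, 9, 10, 12}
D △ C = {4, 5, 8, 10, 11, 12, 14, 15}
(D △ A) ∩ (D △ C) = {4, 5, 10, 12}
((D △ A) ∩ (D △ C))^c = {1, 2, 3, 6, 7, 8, 9, 11, 13, 14, 15, 16, 17}
B^c = {1, 3, 4, 5, 13, 15}
D \ C = {8, 11, 14}
D ∪ (D \ C) = {1, 3, 7, 8, 11, 14}
(D ∪ (D \ C))^c = {2, 4, 5, 6, 9, 10, 12, 13, 15, 16, 17}
B^c ∪ (D ∪ (D \ C))^c = {1, 2, 3, 4, 5, 6, 9, 10, 12, 13, 15, 16, 17}
B ∪ (B^c ∪ (D ∪ (D \ C))^c) = {1, 2, 3, 4, 5, 6, 7, 8, 9, 10, 11, 12, 13, 14, 15, 16, 17}
Every element of {1, 2, 3, 6, 7, 8, 9, 11, 13, 14, 15, 16, 17} is in {1, 2, 3, 4, 5, 6, 7, 8, 9, 10, 11, 12, 13, 14, 15, 16, 17}, so ((D △ A) ∩ (D △ C))^c ⊆ B ∪ (B^c ∪ (D ∪ (D \ C))^c).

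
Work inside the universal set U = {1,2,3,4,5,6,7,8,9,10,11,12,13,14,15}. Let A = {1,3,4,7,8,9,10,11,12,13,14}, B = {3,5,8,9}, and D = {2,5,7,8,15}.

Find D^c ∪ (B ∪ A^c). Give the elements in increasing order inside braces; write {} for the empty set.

D^c = {1,3,4,6,9,10,11,12,13,14}
A^c = {2,5,6,15}
B ∪ A^c = {2,3,5,6,8,9,15}
D^c ∪ (B ∪ A^c) = {1,2,3,4,5,6,8,9,10,11,12,13,14,15}

{1,2,3,4,5,6,8,9,10,11,12,13,14,15}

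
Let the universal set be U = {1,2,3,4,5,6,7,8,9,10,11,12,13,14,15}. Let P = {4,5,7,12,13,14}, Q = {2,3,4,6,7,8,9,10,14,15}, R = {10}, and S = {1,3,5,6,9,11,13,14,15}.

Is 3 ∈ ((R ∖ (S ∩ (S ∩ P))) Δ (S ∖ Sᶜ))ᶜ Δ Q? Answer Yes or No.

Yes

3 ∈ S and 3 ∉ P, so 3 ∉ S ∩ P
3 ∈ S and 3 ∉ (S ∩ P), so 3 ∉ S ∩ (S ∩ P)
3 ∉ R and 3 ∉ (S ∩ (S ∩ P)), so 3 ∉ R ∖ (S ∩ (S ∩ P))
3 ∈ S, so 3 ∉ Sᶜ
3 ∈ S and 3 ∉ Sᶜ, so 3 ∈ S ∖ Sᶜ
3 ∉ (R ∖ (S ∩ (S ∩ P))) and 3 ∈ (S ∖ Sᶜ), so 3 ∈ (R ∖ (S ∩ (S ∩ P))) Δ (S ∖ Sᶜ)
3 ∉ ((R ∖ (S ∩ (S ∩ P))) Δ (S ∖ Sᶜ))ᶜ since 3 ∈ ((R ∖ (S ∩ (S ∩ P))) Δ (S ∖ Sᶜ))
3 ∉ ((R ∖ (S ∩ (S ∩ P))) Δ (S ∖ Sᶜ))ᶜ and 3 ∈ Q, so 3 ∈ ((R ∖ (S ∩ (S ∩ P))) Δ (S ∖ Sᶜ))ᶜ Δ Q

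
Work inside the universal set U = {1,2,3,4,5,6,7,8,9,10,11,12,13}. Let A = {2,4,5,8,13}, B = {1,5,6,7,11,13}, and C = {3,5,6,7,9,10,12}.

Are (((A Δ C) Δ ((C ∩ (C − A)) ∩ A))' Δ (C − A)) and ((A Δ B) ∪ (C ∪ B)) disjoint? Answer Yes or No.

No

A Δ C = {2,3,4,6,7,8,9,10,12,13}
C − A = {3,6,7,9,10,12}
C ∩ (C − A) = {3,6,7,9,10,12}
(C ∩ (C − A)) ∩ A = {}
(A Δ C) Δ ((C ∩ (C − A)) ∩ A) = {2,3,4,6,7,8,9,10,12,13}
((A Δ C) Δ ((C ∩ (C − A)) ∩ A))' = {1,5,11}
((A Δ C) Δ ((C ∩ (C − A)) ∩ A))' Δ (C − A) = {1,3,5,6,7,9,10,11,12}
A Δ B = {1,2,4,6,7,8,11}
C ∪ B = {1,3,5,6,7,9,10,11,12,13}
(A Δ B) ∪ (C ∪ B) = {1,2,3,4,5,6,7,8,9,10,11,12,13}
1 lies in both, so they are not disjoint.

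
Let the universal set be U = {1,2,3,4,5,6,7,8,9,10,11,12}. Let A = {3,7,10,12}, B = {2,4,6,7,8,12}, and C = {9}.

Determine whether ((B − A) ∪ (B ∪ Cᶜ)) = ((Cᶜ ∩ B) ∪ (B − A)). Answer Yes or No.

B − A = {2,4,6,8}
Cᶜ = {1,2,3,4,5,6,7,8,10,11,12}
B ∪ Cᶜ = {1,2,3,4,5,6,7,8,10,11,12}
(B − A) ∪ (B ∪ Cᶜ) = {1,2,3,4,5,6,7,8,10,11,12}
Cᶜ ∩ B = {2,4,6,7,8,12}
(Cᶜ ∩ B) ∪ (B − A) = {2,4,6,7,8,12}
1 ∈ (B − A) ∪ (B ∪ Cᶜ) but 1 ∉ (Cᶜ ∩ B) ∪ (B − A), so they differ.

No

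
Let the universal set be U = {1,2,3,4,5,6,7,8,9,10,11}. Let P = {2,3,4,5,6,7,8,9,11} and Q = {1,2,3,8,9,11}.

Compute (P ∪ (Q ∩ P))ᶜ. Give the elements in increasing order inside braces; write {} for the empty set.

Q ∩ P = {2,3,8,9,11}
P ∪ (Q ∩ P) = {2,3,4,5,6,7,8,9,11}
(P ∪ (Q ∩ P))ᶜ = {1,10}

{1,10}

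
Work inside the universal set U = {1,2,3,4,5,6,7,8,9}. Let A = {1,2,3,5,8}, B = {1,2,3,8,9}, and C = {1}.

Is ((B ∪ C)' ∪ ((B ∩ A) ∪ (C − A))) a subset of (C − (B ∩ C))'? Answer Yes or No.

Yes

B ∪ C = {1,2,3,8,9}
(B ∪ C)' = {4,5,6,7}
B ∩ A = {1,2,3,8}
C − A = {}
(B ∩ A) ∪ (C − A) = {1,2,3,8}
(B ∪ C)' ∪ ((B ∩ A) ∪ (C − A)) = {1,2,3,4,5,6,7,8}
B ∩ C = {1}
C − (B ∩ C) = {}
(C − (B ∩ C))' = {1,2,3,4,5,6,7,8,9}
Every element of {1,2,3,4,5,6,7,8} is in {1,2,3,4,5,6,7,8,9}, so (B ∪ C)' ∪ ((B ∩ A) ∪ (C − A)) ⊆ (C − (B ∩ C))'.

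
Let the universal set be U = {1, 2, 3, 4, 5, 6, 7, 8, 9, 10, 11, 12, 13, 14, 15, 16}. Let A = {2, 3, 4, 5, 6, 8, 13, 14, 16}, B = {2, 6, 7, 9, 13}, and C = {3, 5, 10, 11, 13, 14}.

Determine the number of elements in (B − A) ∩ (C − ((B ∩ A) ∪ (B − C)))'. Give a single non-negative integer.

B − A = {7, 9}
B ∩ A = {2, 6, 13}
B − C = {2, 6, 7, 9}
(B ∩ A) ∪ (B − C) = {2, 6, 7, 9, 13}
C − ((B ∩ A) ∪ (B − C)) = {3, 5, 10, 11, 14}
(C − ((B ∩ A) ∪ (B − C)))' = {1, 2, 4, 6, 7, 8, 9, 12, 13, 15, 16}
(B − A) ∩ (C − ((B ∩ A) ∪ (B − C)))' = {7, 9}
|(B − A) ∩ (C − ((B ∩ A) ∪ (B − C)))'| = 2

2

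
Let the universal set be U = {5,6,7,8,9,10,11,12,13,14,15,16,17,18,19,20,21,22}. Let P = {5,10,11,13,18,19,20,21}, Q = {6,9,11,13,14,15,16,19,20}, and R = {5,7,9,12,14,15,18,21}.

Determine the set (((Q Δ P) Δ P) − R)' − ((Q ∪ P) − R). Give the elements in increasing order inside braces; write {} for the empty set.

Q Δ P = {5,6,9,10,14,15,16,18,21}
(Q Δ P) Δ P = {6,9,11,13,14,15,16,19,20}
((Q Δ P) Δ P) − R = {6,11,13,16,19,20}
(((Q Δ P) Δ P) − R)' = {5,7,8,9,10,12,14,15,17,18,21,22}
Q ∪ P = {5,6,9,10,11,13,14,15,16,18,19,20,21}
(Q ∪ P) − R = {6,10,11,13,16,19,20}
(((Q Δ P) Δ P) − R)' − ((Q ∪ P) − R) = {5,7,8,9,12,14,15,17,18,21,22}

{5,7,8,9,12,14,15,17,18,21,22}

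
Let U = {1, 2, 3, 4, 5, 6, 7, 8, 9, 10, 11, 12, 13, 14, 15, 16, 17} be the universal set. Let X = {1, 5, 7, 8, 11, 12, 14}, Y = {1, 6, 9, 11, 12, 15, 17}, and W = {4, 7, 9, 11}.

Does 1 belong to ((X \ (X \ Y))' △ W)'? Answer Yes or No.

1 ∈ X and 1 ∈ Y, so 1 ∉ X \ Y
1 ∈ X and 1 ∉ (X \ Y), so 1 ∈ X \ (X \ Y)
1 ∉ (X \ (X \ Y))' since 1 ∈ (X \ (X \ Y))
1 ∉ (X \ (X \ Y))' and 1 ∉ W, so 1 ∉ (X \ (X \ Y))' △ W
1 ∈ ((X \ (X \ Y))' △ W)' since 1 ∉ ((X \ (X \ Y))' △ W)

Yes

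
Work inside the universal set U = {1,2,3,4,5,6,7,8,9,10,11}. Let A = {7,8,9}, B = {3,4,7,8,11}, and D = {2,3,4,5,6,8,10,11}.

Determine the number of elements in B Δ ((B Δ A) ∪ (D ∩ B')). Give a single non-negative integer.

7

B Δ A = {3,4,9,11}
B' = {1,2,5,6,9,10}
D ∩ B' = {2,5,6,10}
(B Δ A) ∪ (D ∩ B') = {2,3,4,5,6,9,10,11}
B Δ ((B Δ A) ∪ (D ∩ B')) = {2,5,6,7,8,9,10}
|B Δ ((B Δ A) ∪ (D ∩ B'))| = 7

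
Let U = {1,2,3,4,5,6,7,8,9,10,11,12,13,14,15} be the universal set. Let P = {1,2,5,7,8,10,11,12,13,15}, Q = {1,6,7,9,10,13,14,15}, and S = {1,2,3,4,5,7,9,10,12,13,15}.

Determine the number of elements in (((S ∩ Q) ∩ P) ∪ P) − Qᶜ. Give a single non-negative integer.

S ∩ Q = {1,7,9,10,13,15}
(S ∩ Q) ∩ P = {1,7,10,13,15}
((S ∩ Q) ∩ P) ∪ P = {1,2,5,7,8,10,11,12,13,15}
Qᶜ = {2,3,4,5,8,11,12}
(((S ∩ Q) ∩ P) ∪ P) − Qᶜ = {1,7,10,13,15}
|(((S ∩ Q) ∩ P) ∪ P) − Qᶜ| = 5

5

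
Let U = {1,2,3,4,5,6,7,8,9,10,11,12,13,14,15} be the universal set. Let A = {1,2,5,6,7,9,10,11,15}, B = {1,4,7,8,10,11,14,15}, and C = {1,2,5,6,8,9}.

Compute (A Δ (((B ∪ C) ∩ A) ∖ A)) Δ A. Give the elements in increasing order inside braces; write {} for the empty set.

B ∪ C = {1,2,4,5,6,7,8,9,10,11,14,15}
(B ∪ C) ∩ A = {1,2,5,6,7,9,10,11,15}
((B ∪ C) ∩ A) ∖ A = {}
A Δ (((B ∪ C) ∩ A) ∖ A) = {1,2,5,6,7,9,10,11,15}
(A Δ (((B ∪ C) ∩ A) ∖ A)) Δ A = {}

{}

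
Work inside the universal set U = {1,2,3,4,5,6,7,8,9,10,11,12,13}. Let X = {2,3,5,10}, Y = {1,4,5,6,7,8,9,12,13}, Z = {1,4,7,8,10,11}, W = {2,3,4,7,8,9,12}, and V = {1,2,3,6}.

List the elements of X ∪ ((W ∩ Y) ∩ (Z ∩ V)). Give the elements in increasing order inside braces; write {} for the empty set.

{2,3,5,10}

W ∩ Y = {4,7,8,9,12}
Z ∩ V = {1}
(W ∩ Y) ∩ (Z ∩ V) = {}
X ∪ ((W ∩ Y) ∩ (Z ∩ V)) = {2,3,5,10}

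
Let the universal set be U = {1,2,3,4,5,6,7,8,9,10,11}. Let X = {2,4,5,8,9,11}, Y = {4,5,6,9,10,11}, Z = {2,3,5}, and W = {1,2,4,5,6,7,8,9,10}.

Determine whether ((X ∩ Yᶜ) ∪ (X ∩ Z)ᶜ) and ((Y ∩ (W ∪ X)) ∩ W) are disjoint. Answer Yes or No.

Yᶜ = {1,2,3,7,8}
X ∩ Yᶜ = {2,8}
X ∩ Z = {2,5}
(X ∩ Z)ᶜ = {1,3,4,6,7,8,9,10,11}
(X ∩ Yᶜ) ∪ (X ∩ Z)ᶜ = {1,2,3,4,6,7,8,9,10,11}
W ∪ X = {1,2,4,5,6,7,8,9,10,11}
Y ∩ (W ∪ X) = {4,5,6,9,10,11}
(Y ∩ (W ∪ X)) ∩ W = {4,5,6,9,10}
4 lies in both, so they are not disjoint.

No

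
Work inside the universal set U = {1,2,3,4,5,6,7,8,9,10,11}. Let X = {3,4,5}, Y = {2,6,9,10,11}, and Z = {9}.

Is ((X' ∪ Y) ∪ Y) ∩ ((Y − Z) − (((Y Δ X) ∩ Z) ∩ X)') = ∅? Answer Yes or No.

X' = {1,2,6,7,8,9,10,11}
X' ∪ Y = {1,2,6,7,8,9,10,11}
(X' ∪ Y) ∪ Y = {1,2,6,7,8,9,10,11}
Y − Z = {2,6,10,11}
Y Δ X = {2,3,4,5,6,9,10,11}
(Y Δ X) ∩ Z = {9}
((Y Δ X) ∩ Z) ∩ X = {}
(((Y Δ X) ∩ Z) ∩ X)' = {1,2,3,4,5,6,7,8,9,10,11}
(Y − Z) − (((Y Δ X) ∩ Z) ∩ X)' = {}
{1,2,6,7,8,9,10,11} and {} share no elements.

Yes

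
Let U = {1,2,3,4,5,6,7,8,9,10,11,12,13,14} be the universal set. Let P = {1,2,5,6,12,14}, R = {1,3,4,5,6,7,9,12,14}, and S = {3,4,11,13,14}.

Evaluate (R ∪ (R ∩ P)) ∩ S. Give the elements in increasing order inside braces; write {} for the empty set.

R ∩ P = {1,5,6,12,14}
R ∪ (R ∩ P) = {1,3,4,5,6,7,9,12,14}
(R ∪ (R ∩ P)) ∩ S = {3,4,14}

{3,4,14}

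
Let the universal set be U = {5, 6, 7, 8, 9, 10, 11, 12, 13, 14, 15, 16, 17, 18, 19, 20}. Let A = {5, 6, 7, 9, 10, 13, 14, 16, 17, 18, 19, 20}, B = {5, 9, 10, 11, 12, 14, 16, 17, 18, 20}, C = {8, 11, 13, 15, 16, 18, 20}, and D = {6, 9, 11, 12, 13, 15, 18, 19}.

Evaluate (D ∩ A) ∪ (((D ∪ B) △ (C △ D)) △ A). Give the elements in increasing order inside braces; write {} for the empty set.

{6, 7, 8, 9, 11, 13, 15, 16, 18, 19, 20}

D ∩ A = {6, 9, 13, 18, 19}
D ∪ B = {5, 6, 9, 10, 11, 12, 13, 14, 15, 16, 17, 18, 19, 20}
C △ D = {6, 8, 9, 12, 16, 19, 20}
(D ∪ B) △ (C △ D) = {5, 8, 10, 11, 13, 14, 15, 17, 18}
((D ∪ B) △ (C △ D)) △ A = {6, 7, 8, 9, 11, 15, 16, 19, 20}
(D ∩ A) ∪ (((D ∪ B) △ (C △ D)) △ A) = {6, 7, 8, 9, 11, 13, 15, 16, 18, 19, 20}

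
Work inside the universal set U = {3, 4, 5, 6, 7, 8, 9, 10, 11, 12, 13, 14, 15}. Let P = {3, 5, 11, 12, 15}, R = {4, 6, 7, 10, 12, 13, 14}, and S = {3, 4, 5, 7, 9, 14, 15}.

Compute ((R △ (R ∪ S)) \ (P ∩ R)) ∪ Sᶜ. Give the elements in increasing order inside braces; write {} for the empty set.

R ∪ S = {3, 4, 5, 6, 7, 9, 10, 12, 13, 14, 15}
R △ (R ∪ S) = {3, 5, 9, 15}
P ∩ R = {12}
(R △ (R ∪ S)) \ (P ∩ R) = {3, 5, 9, 15}
Sᶜ = {6, 8, 10, 11, 12, 13}
((R △ (R ∪ S)) \ (P ∩ R)) ∪ Sᶜ = {3, 5, 6, 8, 9, 10, 11, 12, 13, 15}

{3, 5, 6, 8, 9, 10, 11, 12, 13, 15}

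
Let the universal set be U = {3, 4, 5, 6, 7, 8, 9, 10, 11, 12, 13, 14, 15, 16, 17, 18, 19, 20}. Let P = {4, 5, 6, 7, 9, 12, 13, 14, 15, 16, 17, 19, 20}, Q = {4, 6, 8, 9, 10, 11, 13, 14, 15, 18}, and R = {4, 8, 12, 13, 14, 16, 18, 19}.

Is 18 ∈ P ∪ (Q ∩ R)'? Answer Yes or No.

18 ∈ Q and 18 ∈ R, so 18 ∈ Q ∩ R
18 ∉ (Q ∩ R)' since 18 ∈ (Q ∩ R)
18 ∉ P and 18 ∉ (Q ∩ R)', so 18 ∉ P ∪ (Q ∩ R)'

No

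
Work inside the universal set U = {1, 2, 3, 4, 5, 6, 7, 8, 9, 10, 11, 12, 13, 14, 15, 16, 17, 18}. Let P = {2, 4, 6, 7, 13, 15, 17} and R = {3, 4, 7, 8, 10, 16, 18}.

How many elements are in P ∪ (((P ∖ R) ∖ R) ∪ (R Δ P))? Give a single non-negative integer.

12

P ∖ R = {2, 6, 13, 15, 17}
(P ∖ R) ∖ R = {2, 6, 13, 15, 17}
R Δ P = {2, 3, 6, 8, 10, 13, 15, 16, 17, 18}
((P ∖ R) ∖ R) ∪ (R Δ P) = {2, 3, 6, 8, 10, 13, 15, 16, 17, 18}
P ∪ (((P ∖ R) ∖ R) ∪ (R Δ P)) = {2, 3, 4, 6, 7, 8, 10, 13, 15, 16, 17, 18}
|P ∪ (((P ∖ R) ∖ R) ∪ (R Δ P))| = 12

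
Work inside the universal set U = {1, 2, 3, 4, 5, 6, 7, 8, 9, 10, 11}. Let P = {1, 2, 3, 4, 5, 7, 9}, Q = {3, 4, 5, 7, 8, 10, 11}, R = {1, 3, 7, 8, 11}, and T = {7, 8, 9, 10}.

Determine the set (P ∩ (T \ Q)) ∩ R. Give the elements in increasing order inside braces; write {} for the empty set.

T \ Q = {9}
P ∩ (T \ Q) = {9}
(P ∩ (T \ Q)) ∩ R = {}

{}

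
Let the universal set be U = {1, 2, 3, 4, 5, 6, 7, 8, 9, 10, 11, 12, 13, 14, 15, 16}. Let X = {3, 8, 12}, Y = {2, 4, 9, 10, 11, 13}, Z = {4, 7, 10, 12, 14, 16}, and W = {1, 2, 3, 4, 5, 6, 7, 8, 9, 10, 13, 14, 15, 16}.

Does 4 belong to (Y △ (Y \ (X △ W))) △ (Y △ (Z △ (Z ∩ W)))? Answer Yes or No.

4 ∉ X and 4 ∈ W, so 4 ∈ X △ W
4 ∈ Y and 4 ∈ (X △ W), so 4 ∉ Y \ (X △ W)
4 ∈ Y and 4 ∉ (Y \ (X △ W)), so 4 ∈ Y △ (Y \ (X △ W))
4 ∈ Z and 4 ∈ W, so 4 ∈ Z ∩ W
4 ∈ Z and 4 ∈ (Z ∩ W), so 4 ∉ Z △ (Z ∩ W)
4 ∈ Y and 4 ∉ (Z △ (Z ∩ W)), so 4 ∈ Y △ (Z △ (Z ∩ W))
4 ∈ (Y △ (Y \ (X △ W))) and 4 ∈ (Y △ (Z △ (Z ∩ W))), so 4 ∉ (Y △ (Y \ (X △ W))) △ (Y △ (Z △ (Z ∩ W)))

No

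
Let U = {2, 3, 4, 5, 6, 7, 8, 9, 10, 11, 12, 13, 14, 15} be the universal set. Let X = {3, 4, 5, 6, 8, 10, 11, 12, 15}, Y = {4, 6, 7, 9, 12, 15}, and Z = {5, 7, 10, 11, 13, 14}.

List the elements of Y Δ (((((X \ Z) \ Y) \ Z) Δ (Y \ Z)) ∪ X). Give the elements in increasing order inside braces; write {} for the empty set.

{3, 5, 7, 8, 10, 11}

X \ Z = {3, 4, 6, 8, 12, 15}
(X \ Z) \ Y = {3, 8}
((X \ Z) \ Y) \ Z = {3, 8}
Y \ Z = {4, 6, 9, 12, 15}
(((X \ Z) \ Y) \ Z) Δ (Y \ Z) = {3, 4, 6, 8, 9, 12, 15}
((((X \ Z) \ Y) \ Z) Δ (Y \ Z)) ∪ X = {3, 4, 5, 6, 8, 9, 10, 11, 12, 15}
Y Δ (((((X \ Z) \ Y) \ Z) Δ (Y \ Z)) ∪ X) = {3, 5, 7, 8, 10, 11}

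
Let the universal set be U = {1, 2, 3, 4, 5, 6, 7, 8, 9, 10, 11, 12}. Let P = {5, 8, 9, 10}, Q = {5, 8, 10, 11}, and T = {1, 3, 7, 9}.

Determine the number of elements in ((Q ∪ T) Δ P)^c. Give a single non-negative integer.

8

Q ∪ T = {1, 3, 5, 7, 8, 9, 10, 11}
(Q ∪ T) Δ P = {1, 3, 7, 11}
((Q ∪ T) Δ P)^c = {2, 4, 5, 6, 8, 9, 10, 12}
|((Q ∪ T) Δ P)^c| = 8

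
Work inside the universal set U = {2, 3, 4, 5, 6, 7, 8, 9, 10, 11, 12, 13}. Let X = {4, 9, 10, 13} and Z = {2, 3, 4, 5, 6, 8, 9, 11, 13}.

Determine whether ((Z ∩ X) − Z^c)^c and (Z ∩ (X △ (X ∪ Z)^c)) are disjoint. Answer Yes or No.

Yes

Z ∩ X = {4, 9, 13}
Z^c = {7, 10, 12}
(Z ∩ X) − Z^c = {4, 9, 13}
((Z ∩ X) − Z^c)^c = {2, 3, 5, 6, 7, 8, 10, 11, 12}
X ∪ Z = {2, 3, 4, 5, 6, 8, 9, 10, 11, 13}
(X ∪ Z)^c = {7, 12}
X △ (X ∪ Z)^c = {4, 7, 9, 10, 12, 13}
Z ∩ (X △ (X ∪ Z)^c) = {4, 9, 13}
{2, 3, 5, 6, 7, 8, 10, 11, 12} and {4, 9, 13} share no elements.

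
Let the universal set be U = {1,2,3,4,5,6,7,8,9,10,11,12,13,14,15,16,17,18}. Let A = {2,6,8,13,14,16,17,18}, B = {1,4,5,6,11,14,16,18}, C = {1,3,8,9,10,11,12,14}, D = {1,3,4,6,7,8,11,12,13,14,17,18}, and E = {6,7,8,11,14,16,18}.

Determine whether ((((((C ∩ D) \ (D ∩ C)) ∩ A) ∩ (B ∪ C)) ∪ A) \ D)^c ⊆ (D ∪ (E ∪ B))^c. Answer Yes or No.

C ∩ D = {1,3,8,11,12,14}
D ∩ C = {1,3,8,11,12,14}
(C ∩ D) \ (D ∩ C) = {}
((C ∩ D) \ (D ∩ C)) ∩ A = {}
B ∪ C = {1,3,4,5,6,8,9,10,11,12,14,16,18}
(((C ∩ D) \ (D ∩ C)) ∩ A) ∩ (B ∪ C) = {}
((((C ∩ D) \ (D ∩ C)) ∩ A) ∩ (B ∪ C)) ∪ A = {2,6,8,13,14,16,17,18}
(((((C ∩ D) \ (D ∩ C)) ∩ A) ∩ (B ∪ C)) ∪ A) \ D = {2,16}
((((((C ∩ D) \ (D ∩ C)) ∩ A) ∩ (B ∪ C)) ∪ A) \ D)^c = {1,3,4,5,6,7,8,9,10,11,12,13,14,15,17,18}
E ∪ B = {1,4,5,6,7,8,11,14,16,18}
D ∪ (E ∪ B) = {1,3,4,5,6,7,8,11,12,13,14,16,17,18}
(D ∪ (E ∪ B))^c = {2,9,10,15}
1 ∈ ((((((C ∩ D) \ (D ∩ C)) ∩ A) ∩ (B ∪ C)) ∪ A) \ D)^c but 1 ∉ (D ∪ (E ∪ B))^c, so the inclusion fails.

No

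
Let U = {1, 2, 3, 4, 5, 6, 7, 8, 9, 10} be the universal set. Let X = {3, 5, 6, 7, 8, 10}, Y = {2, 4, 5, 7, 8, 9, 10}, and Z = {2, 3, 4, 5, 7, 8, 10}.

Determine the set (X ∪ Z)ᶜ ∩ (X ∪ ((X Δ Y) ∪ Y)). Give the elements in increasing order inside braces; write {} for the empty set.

{9}

X ∪ Z = {2, 3, 4, 5, 6, 7, 8, 10}
(X ∪ Z)ᶜ = {1, 9}
X Δ Y = {2, 3, 4, 6, 9}
(X Δ Y) ∪ Y = {2, 3, 4, 5, 6, 7, 8, 9, 10}
X ∪ ((X Δ Y) ∪ Y) = {2, 3, 4, 5, 6, 7, 8, 9, 10}
(X ∪ Z)ᶜ ∩ (X ∪ ((X Δ Y) ∪ Y)) = {9}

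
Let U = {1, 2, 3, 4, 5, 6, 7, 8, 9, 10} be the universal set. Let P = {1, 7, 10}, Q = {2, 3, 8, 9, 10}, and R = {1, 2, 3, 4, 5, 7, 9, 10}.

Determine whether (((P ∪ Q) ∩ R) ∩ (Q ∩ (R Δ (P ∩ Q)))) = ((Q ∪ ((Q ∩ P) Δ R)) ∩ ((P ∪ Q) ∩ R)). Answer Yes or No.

No

P ∪ Q = {1, 2, 3, 7, 8, 9, 10}
(P ∪ Q) ∩ R = {1, 2, 3, 7, 9, 10}
P ∩ Q = {10}
R Δ (P ∩ Q) = {1, 2, 3, 4, 5, 7, 9}
Q ∩ (R Δ (P ∩ Q)) = {2, 3, 9}
((P ∪ Q) ∩ R) ∩ (Q ∩ (R Δ (P ∩ Q))) = {2, 3, 9}
Q ∩ P = {10}
(Q ∩ P) Δ R = {1, 2, 3, 4, 5, 7, 9}
Q ∪ ((Q ∩ P) Δ R) = {1, 2, 3, 4, 5, 7, 8, 9, 10}
(Q ∪ ((Q ∩ P) Δ R)) ∩ ((P ∪ Q) ∩ R) = {1, 2, 3, 7, 9, 10}
1 ∈ (Q ∪ ((Q ∩ P) Δ R)) ∩ ((P ∪ Q) ∩ R) but 1 ∉ ((P ∪ Q) ∩ R) ∩ (Q ∩ (R Δ (P ∩ Q))), so they differ.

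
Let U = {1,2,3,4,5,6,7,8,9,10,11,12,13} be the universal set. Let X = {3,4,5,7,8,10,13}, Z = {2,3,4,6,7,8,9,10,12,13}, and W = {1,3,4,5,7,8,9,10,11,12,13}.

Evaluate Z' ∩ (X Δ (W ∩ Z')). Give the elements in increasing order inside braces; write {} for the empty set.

{1,11}

Z' = {1,5,11}
W ∩ Z' = {1,5,11}
X Δ (W ∩ Z') = {1,3,4,7,8,10,11,13}
Z' ∩ (X Δ (W ∩ Z')) = {1,11}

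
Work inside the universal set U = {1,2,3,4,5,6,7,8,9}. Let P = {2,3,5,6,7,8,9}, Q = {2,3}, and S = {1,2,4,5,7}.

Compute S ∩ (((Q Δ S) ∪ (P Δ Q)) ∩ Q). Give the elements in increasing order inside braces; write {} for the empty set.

{}

Q Δ S = {1,3,4,5,7}
P Δ Q = {5,6,7,8,9}
(Q Δ S) ∪ (P Δ Q) = {1,3,4,5,6,7,8,9}
((Q Δ S) ∪ (P Δ Q)) ∩ Q = {3}
S ∩ (((Q Δ S) ∪ (P Δ Q)) ∩ Q) = {}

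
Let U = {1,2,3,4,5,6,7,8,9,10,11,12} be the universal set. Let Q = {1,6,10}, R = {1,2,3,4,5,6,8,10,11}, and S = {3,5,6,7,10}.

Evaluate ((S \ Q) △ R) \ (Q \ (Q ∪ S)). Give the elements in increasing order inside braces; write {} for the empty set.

S \ Q = {3,5,7}
(S \ Q) △ R = {1,2,4,6,7,8,10,11}
Q ∪ S = {1,3,5,6,7,10}
Q \ (Q ∪ S) = {}
((S \ Q) △ R) \ (Q \ (Q ∪ S)) = {1,2,4,6,7,8,10,11}

{1,2,4,6,7,8,10,11}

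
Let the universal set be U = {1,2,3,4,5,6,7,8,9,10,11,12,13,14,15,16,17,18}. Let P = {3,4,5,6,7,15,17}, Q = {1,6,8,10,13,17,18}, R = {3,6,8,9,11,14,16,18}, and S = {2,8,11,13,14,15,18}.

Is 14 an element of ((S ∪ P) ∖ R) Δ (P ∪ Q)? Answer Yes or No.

No

14 ∈ S and 14 ∉ P, so 14 ∈ S ∪ P
14 ∈ (S ∪ P) and 14 ∈ R, so 14 ∉ (S ∪ P) ∖ R
14 ∉ P and 14 ∉ Q, so 14 ∉ P ∪ Q
14 ∉ ((S ∪ P) ∖ R) and 14 ∉ (P ∪ Q), so 14 ∉ ((S ∪ P) ∖ R) Δ (P ∪ Q)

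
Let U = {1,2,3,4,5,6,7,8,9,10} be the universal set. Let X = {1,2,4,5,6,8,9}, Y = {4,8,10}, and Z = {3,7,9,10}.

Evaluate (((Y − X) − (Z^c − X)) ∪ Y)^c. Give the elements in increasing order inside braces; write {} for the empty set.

Y − X = {10}
Z^c = {1,2,4,5,6,8}
Z^c − X = {}
(Y − X) − (Z^c − X) = {10}
((Y − X) − (Z^c − X)) ∪ Y = {4,8,10}
(((Y − X) − (Z^c − X)) ∪ Y)^c = {1,2,3,5,6,7,9}

{1,2,3,5,6,7,9}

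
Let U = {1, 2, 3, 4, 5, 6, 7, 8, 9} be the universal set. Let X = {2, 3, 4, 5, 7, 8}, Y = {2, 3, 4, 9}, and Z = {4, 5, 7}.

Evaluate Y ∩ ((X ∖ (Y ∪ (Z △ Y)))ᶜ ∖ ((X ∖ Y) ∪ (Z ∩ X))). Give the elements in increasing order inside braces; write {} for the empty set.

{2, 3, 9}

Z △ Y = {2, 3, 5, 7, 9}
Y ∪ (Z △ Y) = {2, 3, 4, 5, 7, 9}
X ∖ (Y ∪ (Z △ Y)) = {8}
(X ∖ (Y ∪ (Z △ Y)))ᶜ = {1, 2, 3, 4, 5, 6, 7, 9}
X ∖ Y = {5, 7, 8}
Z ∩ X = {4, 5, 7}
(X ∖ Y) ∪ (Z ∩ X) = {4, 5, 7, 8}
(X ∖ (Y ∪ (Z △ Y)))ᶜ ∖ ((X ∖ Y) ∪ (Z ∩ X)) = {1, 2, 3, 6, 9}
Y ∩ ((X ∖ (Y ∪ (Z △ Y)))ᶜ ∖ ((X ∖ Y) ∪ (Z ∩ X))) = {2, 3, 9}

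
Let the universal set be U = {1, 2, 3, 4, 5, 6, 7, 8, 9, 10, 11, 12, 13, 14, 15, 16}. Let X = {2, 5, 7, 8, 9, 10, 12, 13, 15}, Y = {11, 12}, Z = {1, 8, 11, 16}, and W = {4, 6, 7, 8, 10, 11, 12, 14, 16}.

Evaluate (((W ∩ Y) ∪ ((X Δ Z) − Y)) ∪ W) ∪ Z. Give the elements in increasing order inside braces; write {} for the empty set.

W ∩ Y = {11, 12}
X Δ Z = {1, 2, 5, 7, 9, 10, 11, 12, 13, 15, 16}
(X Δ Z) − Y = {1, 2, 5, 7, 9, 10, 13, 15, 16}
(W ∩ Y) ∪ ((X Δ Z) − Y) = {1, 2, 5, 7, 9, 10, 11, 12, 13, 15, 16}
((W ∩ Y) ∪ ((X Δ Z) − Y)) ∪ W = {1, 2, 4, 5, 6, 7, 8, 9, 10, 11, 12, 13, 14, 15, 16}
(((W ∩ Y) ∪ ((X Δ Z) − Y)) ∪ W) ∪ Z = {1, 2, 4, 5, 6, 7, 8, 9, 10, 11, 12, 13, 14, 15, 16}

{1, 2, 4, 5, 6, 7, 8, 9, 10, 11, 12, 13, 14, 15, 16}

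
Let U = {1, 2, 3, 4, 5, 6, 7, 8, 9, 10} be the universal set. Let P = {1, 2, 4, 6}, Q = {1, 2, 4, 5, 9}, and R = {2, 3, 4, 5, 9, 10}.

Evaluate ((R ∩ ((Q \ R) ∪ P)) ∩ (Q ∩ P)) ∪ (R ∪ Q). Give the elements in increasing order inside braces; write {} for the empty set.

Q \ R = {1}
(Q \ R) ∪ P = {1, 2, 4, 6}
R ∩ ((Q \ R) ∪ P) = {2, 4}
Q ∩ P = {1, 2, 4}
(R ∩ ((Q \ R) ∪ P)) ∩ (Q ∩ P) = {2, 4}
R ∪ Q = {1, 2, 3, 4, 5, 9, 10}
((R ∩ ((Q \ R) ∪ P)) ∩ (Q ∩ P)) ∪ (R ∪ Q) = {1, 2, 3, 4, 5, 9, 10}

{1, 2, 3, 4, 5, 9, 10}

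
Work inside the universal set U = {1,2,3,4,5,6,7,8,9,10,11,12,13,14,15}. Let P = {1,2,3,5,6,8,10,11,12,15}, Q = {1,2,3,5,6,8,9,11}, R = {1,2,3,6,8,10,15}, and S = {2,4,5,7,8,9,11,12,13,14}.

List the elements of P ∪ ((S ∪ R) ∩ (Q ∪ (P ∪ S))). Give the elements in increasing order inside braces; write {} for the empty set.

S ∪ R = {1,2,3,4,5,6,7,8,9,10,11,12,13,14,15}
P ∪ S = {1,2,3,4,5,6,7,8,9,10,11,12,13,14,15}
Q ∪ (P ∪ S) = {1,2,3,4,5,6,7,8,9,10,11,12,13,14,15}
(S ∪ R) ∩ (Q ∪ (P ∪ S)) = {1,2,3,4,5,6,7,8,9,10,11,12,13,14,15}
P ∪ ((S ∪ R) ∩ (Q ∪ (P ∪ S))) = {1,2,3,4,5,6,7,8,9,10,11,12,13,14,15}

{1,2,3,4,5,6,7,8,9,10,11,12,13,14,15}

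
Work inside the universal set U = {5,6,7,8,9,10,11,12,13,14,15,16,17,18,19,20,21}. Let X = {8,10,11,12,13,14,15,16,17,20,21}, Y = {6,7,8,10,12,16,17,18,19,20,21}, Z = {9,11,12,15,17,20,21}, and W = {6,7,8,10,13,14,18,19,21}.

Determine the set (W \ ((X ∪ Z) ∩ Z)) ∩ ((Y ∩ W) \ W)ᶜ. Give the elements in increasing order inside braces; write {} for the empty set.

X ∪ Z = {8,9,10,11,12,13,14,15,16,17,20,21}
(X ∪ Z) ∩ Z = {9,11,12,15,17,20,21}
W \ ((X ∪ Z) ∩ Z) = {6,7,8,10,13,14,18,19}
Y ∩ W = {6,7,8,10,18,19,21}
(Y ∩ W) \ W = {}
((Y ∩ W) \ W)ᶜ = {5,6,7,8,9,10,11,12,13,14,15,16,17,18,19,20,21}
(W \ ((X ∪ Z) ∩ Z)) ∩ ((Y ∩ W) \ W)ᶜ = {6,7,8,10,13,14,18,19}

{6,7,8,10,13,14,18,19}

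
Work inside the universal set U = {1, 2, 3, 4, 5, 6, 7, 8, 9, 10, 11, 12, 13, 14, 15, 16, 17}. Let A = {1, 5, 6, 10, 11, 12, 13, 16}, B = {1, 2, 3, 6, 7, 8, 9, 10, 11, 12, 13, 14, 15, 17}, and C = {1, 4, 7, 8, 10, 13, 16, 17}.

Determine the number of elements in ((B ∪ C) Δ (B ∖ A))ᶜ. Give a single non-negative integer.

9

B ∪ C = {1, 2, 3, 4, 6, 7, 8, 9, 10, 11, 12, 13, 14, 15, 16, 17}
B ∖ A = {2, 3, 7, 8, 9, 14, 15, 17}
(B ∪ C) Δ (B ∖ A) = {1, 4, 6, 10, 11, 12, 13, 16}
((B ∪ C) Δ (B ∖ A))ᶜ = {2, 3, 5, 7, 8, 9, 14, 15, 17}
|((B ∪ C) Δ (B ∖ A))ᶜ| = 9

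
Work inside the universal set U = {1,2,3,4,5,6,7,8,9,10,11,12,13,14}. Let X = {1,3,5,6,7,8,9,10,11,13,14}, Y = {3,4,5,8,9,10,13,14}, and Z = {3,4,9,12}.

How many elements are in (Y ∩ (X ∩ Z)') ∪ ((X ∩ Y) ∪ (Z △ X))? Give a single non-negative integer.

X ∩ Z = {3,9}
(X ∩ Z)' = {1,2,4,5,6,7,8,10,11,12,13,14}
Y ∩ (X ∩ Z)' = {4,5,8,10,13,14}
X ∩ Y = {3,5,8,9,10,13,14}
Z △ X = {1,4,5,6,7,8,10,11,12,13,14}
(X ∩ Y) ∪ (Z △ X) = {1,3,4,5,6,7,8,9,10,11,12,13,14}
(Y ∩ (X ∩ Z)') ∪ ((X ∩ Y) ∪ (Z △ X)) = {1,3,4,5,6,7,8,9,10,11,12,13,14}
|(Y ∩ (X ∩ Z)') ∪ ((X ∩ Y) ∪ (Z △ X))| = 13

13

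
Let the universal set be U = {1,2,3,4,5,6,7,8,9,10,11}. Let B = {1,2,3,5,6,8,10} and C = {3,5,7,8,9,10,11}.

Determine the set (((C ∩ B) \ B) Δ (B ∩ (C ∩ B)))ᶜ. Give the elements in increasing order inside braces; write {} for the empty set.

{1,2,4,6,7,9,11}

C ∩ B = {3,5,8,10}
(C ∩ B) \ B = {}
B ∩ (C ∩ B) = {3,5,8,10}
((C ∩ B) \ B) Δ (B ∩ (C ∩ B)) = {3,5,8,10}
(((C ∩ B) \ B) Δ (B ∩ (C ∩ B)))ᶜ = {1,2,4,6,7,9,11}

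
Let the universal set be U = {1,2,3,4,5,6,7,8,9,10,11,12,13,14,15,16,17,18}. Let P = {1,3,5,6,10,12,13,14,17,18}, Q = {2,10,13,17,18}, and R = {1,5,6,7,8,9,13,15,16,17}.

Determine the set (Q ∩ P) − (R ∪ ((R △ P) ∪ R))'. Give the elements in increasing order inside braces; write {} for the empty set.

Q ∩ P = {10,13,17,18}
R △ P = {3,7,8,9,10,12,14,15,16,18}
(R △ P) ∪ R = {1,3,5,6,7,8,9,10,12,13,14,15,16,17,18}
R ∪ ((R △ P) ∪ R) = {1,3,5,6,7,8,9,10,12,13,14,15,16,17,18}
(R ∪ ((R △ P) ∪ R))' = {2,4,11}
(Q ∩ P) − (R ∪ ((R △ P) ∪ R))' = {10,13,17,18}

{10,13,17,18}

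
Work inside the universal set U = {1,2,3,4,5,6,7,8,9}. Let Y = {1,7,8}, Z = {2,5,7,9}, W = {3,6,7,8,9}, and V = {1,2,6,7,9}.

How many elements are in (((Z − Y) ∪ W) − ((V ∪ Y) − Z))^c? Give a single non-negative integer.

4

Z − Y = {2,5,9}
(Z − Y) ∪ W = {2,3,5,6,7,8,9}
V ∪ Y = {1,2,6,7,8,9}
(V ∪ Y) − Z = {1,6,8}
((Z − Y) ∪ W) − ((V ∪ Y) − Z) = {2,3,5,7,9}
(((Z − Y) ∪ W) − ((V ∪ Y) − Z))^c = {1,4,6,8}
|(((Z − Y) ∪ W) − ((V ∪ Y) − Z))^c| = 4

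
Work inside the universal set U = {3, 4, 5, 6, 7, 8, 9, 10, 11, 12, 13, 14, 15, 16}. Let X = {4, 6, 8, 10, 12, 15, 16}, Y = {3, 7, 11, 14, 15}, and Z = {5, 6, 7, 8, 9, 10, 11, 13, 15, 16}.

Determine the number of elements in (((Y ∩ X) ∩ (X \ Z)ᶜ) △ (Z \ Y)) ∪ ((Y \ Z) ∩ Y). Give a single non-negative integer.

Y ∩ X = {15}
X \ Z = {4, 12}
(X \ Z)ᶜ = {3, 5, 6, 7, 8, 9, 10, 11, 13, 14, 15, 16}
(Y ∩ X) ∩ (X \ Z)ᶜ = {15}
Z \ Y = {5, 6, 8, 9, 10, 13, 16}
((Y ∩ X) ∩ (X \ Z)ᶜ) △ (Z \ Y) = {5, 6, 8, 9, 10, 13, 15, 16}
Y \ Z = {3, 14}
(Y \ Z) ∩ Y = {3, 14}
(((Y ∩ X) ∩ (X \ Z)ᶜ) △ (Z \ Y)) ∪ ((Y \ Z) ∩ Y) = {3, 5, 6, 8, 9, 10, 13, 14, 15, 16}
|(((Y ∩ X) ∩ (X \ Z)ᶜ) △ (Z \ Y)) ∪ ((Y \ Z) ∩ Y)| = 10

10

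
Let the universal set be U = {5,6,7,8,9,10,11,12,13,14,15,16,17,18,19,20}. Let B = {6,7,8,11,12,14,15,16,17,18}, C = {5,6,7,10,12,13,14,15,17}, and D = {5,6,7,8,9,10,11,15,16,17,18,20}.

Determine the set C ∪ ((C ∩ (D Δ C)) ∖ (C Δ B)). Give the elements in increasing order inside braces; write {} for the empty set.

{5,6,7,10,12,13,14,15,17}

D Δ C = {8,9,11,12,13,14,16,18,20}
C ∩ (D Δ C) = {12,13,14}
C Δ B = {5,8,10,11,13,16,18}
(C ∩ (D Δ C)) ∖ (C Δ B) = {12,14}
C ∪ ((C ∩ (D Δ C)) ∖ (C Δ B)) = {5,6,7,10,12,13,14,15,17}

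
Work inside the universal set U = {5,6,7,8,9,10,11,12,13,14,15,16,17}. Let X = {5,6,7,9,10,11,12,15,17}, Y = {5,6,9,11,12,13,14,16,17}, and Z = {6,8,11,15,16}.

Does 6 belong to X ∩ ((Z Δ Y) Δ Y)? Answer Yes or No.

Yes

6 ∈ Z and 6 ∈ Y, so 6 ∉ Z Δ Y
6 ∉ (Z Δ Y) and 6 ∈ Y, so 6 ∈ (Z Δ Y) Δ Y
6 ∈ X and 6 ∈ ((Z Δ Y) Δ Y), so 6 ∈ X ∩ ((Z Δ Y) Δ Y)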